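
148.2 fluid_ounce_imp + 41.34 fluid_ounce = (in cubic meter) 1 fluid_ounce_imp = 2.8413063e-05 m^3, so 148.2 fluid_ounce_imp = 148.2 * 2.8413063e-05 = 0.0042108159 m^3. 1 fluid_ounce = 2.957353e-05 m^3, so 41.34 fluid_ounce = 41.34 * 2.957353e-05 = 0.0012225697 m^3. Sum: 0.0042108159 + 0.0012225697 = 0.0054333856 m^3. 0.0054333856 m^3 = 0.0054333856 cubic meter ≈ 0.005433 cubic meter (4 s.f.). Final answer: 0.005433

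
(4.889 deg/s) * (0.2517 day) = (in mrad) 1.856e+06. Check: 1 deg/s = 0.017453293 rad/s, so 4.889 deg/s = 4.889 * 0.017453293 = 0.085329147 rad/s. 1 day = 86400 s, so 0.2517 day = 0.2517 * 86400 = 21746.88 s. Combine: 0.085329147 rad/s * 21746.88 s = 1855.6427 rad. 1 mrad = 0.001 rad, so 1855.6427 rad = 1855.6427 / 0.001 = 1855642.7 mrad ≈ 1.856e+06 mrad (4 s.f.).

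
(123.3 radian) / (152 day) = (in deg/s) 0.0005379. Check: 123.3 radian = 123.3 rad. 1 day = 86400 s, so 152 day = 152 * 86400 = 13132800 s. Combine: 123.3 rad / 13132800 s = 9.3887061e-06 rad/s. 1 deg/s = 0.017453293 rad/s, so 9.3887061e-06 rad/s = 9.3887061e-06 / 0.017453293 = 0.00053793324 deg/s ≈ 0.0005379 deg/s (4 s.f.).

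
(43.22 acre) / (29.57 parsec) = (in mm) 1 acre = 4046.8564 m^2, so 43.22 acre = 43.22 * 4046.8564 = 174905.13 m^2. 1 parsec = 3.0856776e+16 m, so 29.57 parsec = 29.57 * 3.0856776e+16 = 9.1243486e+17 m. Combine: 174905.13 m^2 / 9.1243486e+17 m = 1.9169054e-13 m. 1 mm = 0.001 m, so 1.9169054e-13 m = 1.9169054e-13 / 0.001 = 1.9169054e-10 mm ≈ 1.917e-10 mm (4 s.f.). Final answer: 1.917e-10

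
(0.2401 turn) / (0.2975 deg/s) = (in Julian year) 9.207e-06. Check: 1 turn = 6.2831853 rad, so 0.2401 turn = 0.2401 * 6.2831853 = 1.5085928 rad. 1 deg/s = 0.017453293 rad/s, so 0.2975 deg/s = 0.2975 * 0.017453293 = 0.0051923545 rad/s. Combine: 1.5085928 rad / 0.0051923545 rad/s = 290.54118 s. 1 Julian year = 31557600 s, so 290.54118 s = 290.54118 / 31557600 = 9.2066943e-06 Julian year ≈ 9.207e-06 Julian year (4 s.f.).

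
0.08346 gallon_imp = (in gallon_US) 0.1002. Check: 1 gallon_imp = 0.00454609 m^3, so 0.08346 gallon_imp = 0.08346 * 0.00454609 = 0.00037941667 m^3. 1 gallon_US = 0.0037854118 m^3, so 0.00037941667 m^3 = 0.00037941667 / 0.0037854118 = 0.10023128 gallon_US ≈ 0.1002 gallon_US (4 s.f.).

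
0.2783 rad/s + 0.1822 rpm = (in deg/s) 0.2783 rad/s is already in rad/s. 1 rpm = 0.10471976 rad/s, so 0.1822 rpm = 0.1822 * 0.10471976 = 0.019079939 rad/s. Sum: 0.2783 + 0.019079939 = 0.29737994 rad/s. 1 deg/s = 0.017453293 rad/s, so 0.29737994 rad/s = 0.29737994 / 0.017453293 = 17.038615 deg/s ≈ 17.04 deg/s (4 s.f.). Final answer: 17.04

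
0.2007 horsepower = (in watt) 149.7. Check: 1 horsepower = 745.69987 W, so 0.2007 horsepower = 0.2007 * 745.69987 = 149.66196 W. 149.66196 W = 149.66196 watt ≈ 149.7 watt (4 s.f.).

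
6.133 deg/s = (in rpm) 1 deg/s = 0.017453293 rad/s, so 6.133 deg/s = 6.133 * 0.017453293 = 0.10704104 rad/s. 1 rpm = 0.10471976 rad/s, so 0.10704104 rad/s = 0.10704104 / 0.10471976 = 1.0221667 rpm ≈ 1.022 rpm (4 s.f.). Final answer: 1.022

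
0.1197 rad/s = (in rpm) 1.143. Check: 1 rpm = 0.10471976 rad/s, so 0.1197 rad/s = 0.1197 / 0.10471976 = 1.1430508 rpm ≈ 1.143 rpm (4 s.f.).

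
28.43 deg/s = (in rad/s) 0.4962. Check: 1 deg/s = 0.017453293 rad/s, so 28.43 deg/s = 28.43 * 0.017453293 = 0.49619711 rad/s. Result: 0.49619711 rad/s ≈ 0.4962 rad/s (4 s.f.).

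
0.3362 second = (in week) 5.559e-07. Check: 0.3362 second = 0.3362 s. 1 week = 604800 s, so 0.3362 s = 0.3362 / 604800 = 5.5588624e-07 week ≈ 5.559e-07 week (4 s.f.).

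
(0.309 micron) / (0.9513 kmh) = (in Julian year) 3.705e-14. Check: 1 micron = 1e-06 m, so 0.309 micron = 0.309 * 1e-06 = 3.09e-07 m. 1 kmh = 0.27777778 m/s, so 0.9513 kmh = 0.9513 * 0.27777778 = 0.26425 m/s. Combine: 3.09e-07 m / 0.26425 m/s = 1.1693472e-06 s. 1 Julian year = 31557600 s, so 1.1693472e-06 s = 1.1693472e-06 / 31557600 = 3.7054377e-14 Julian year ≈ 3.705e-14 Julian year (4 s.f.).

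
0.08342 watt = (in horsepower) 0.0001119. Check: 0.08342 watt = 0.08342 W. 1 horsepower = 745.69987 W, so 0.08342 W = 0.08342 / 745.69987 = 0.00011186806 horsepower ≈ 0.0001119 horsepower (4 s.f.).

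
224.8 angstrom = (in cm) 1 angstrom = 1e-10 m, so 224.8 angstrom = 224.8 * 1e-10 = 2.248e-08 m. 1 cm = 0.01 m, so 2.248e-08 m = 2.248e-08 / 0.01 = 2.248e-06 cm. Final answer: 2.248e-06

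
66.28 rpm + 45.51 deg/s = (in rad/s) 1 rpm = 0.10471976 rad/s, so 66.28 rpm = 66.28 * 0.10471976 = 6.9408254 rad/s. 1 deg/s = 0.017453293 rad/s, so 45.51 deg/s = 45.51 * 0.017453293 = 0.79429934 rad/s. Sum: 6.9408254 + 0.79429934 = 7.7351247 rad/s. Result: 7.7351247 rad/s ≈ 7.735 rad/s (4 s.f.). Final answer: 7.735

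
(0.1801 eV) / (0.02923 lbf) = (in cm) 2.219e-17. Check: 1 eV = 1.6021766e-19 J, so 0.1801 eV = 0.1801 * 1.6021766e-19 = 2.8855201e-20 J. 1 lbf = 4.4482216 N, so 0.02923 lbf = 0.02923 * 4.4482216 = 0.13002152 N. Combine: 2.8855201e-20 J / 0.13002152 N = 2.2192635e-19 m. 1 cm = 0.01 m, so 2.2192635e-19 m = 2.2192635e-19 / 0.01 = 2.2192635e-17 cm ≈ 2.219e-17 cm (4 s.f.).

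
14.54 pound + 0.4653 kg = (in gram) 1 pound = 0.45359237 kg, so 14.54 pound = 14.54 * 0.45359237 = 6.5952331 kg. 0.4653 kg is already in kg. Sum: 6.5952331 + 0.4653 = 7.0605331 kg. 1 gram = 0.001 kg, so 7.0605331 kg = 7.0605331 / 0.001 = 7060.5331 gram ≈ 7061 gram (4 s.f.). Final answer: 7061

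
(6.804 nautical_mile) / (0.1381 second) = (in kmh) 1 nautical_mile = 1852 m, so 6.804 nautical_mile = 6.804 * 1852 = 12601.008 m. 0.1381 second = 0.1381 s. Combine: 12601.008 m / 0.1381 s = 91245.532 m/s. 1 kmh = 0.27777778 m/s, so 91245.532 m/s = 91245.532 / 0.27777778 = 328483.92 kmh ≈ 3.285e+05 kmh (4 s.f.). Final answer: 3.285e+05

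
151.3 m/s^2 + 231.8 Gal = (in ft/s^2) 504. Check: 151.3 m/s^2 is already in m/s^2. 1 Gal = 0.01 m/s^2, so 231.8 Gal = 231.8 * 0.01 = 2.318 m/s^2. Sum: 151.3 + 2.318 = 153.618 m/s^2. 1 ft/s^2 = 0.3048 m/s^2, so 153.618 m/s^2 = 153.618 / 0.3048 = 503.99606 ft/s^2 ≈ 504 ft/s^2 (4 s.f.).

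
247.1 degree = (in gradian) 274.6. Check: 1 degree = 0.017453293 rad, so 247.1 degree = 247.1 * 0.017453293 = 4.3127086 rad. 1 gradian = 0.015707963 rad, so 4.3127086 rad = 4.3127086 / 0.015707963 = 274.55556 gradian ≈ 274.6 gradian (4 s.f.).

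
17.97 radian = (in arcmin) 17.97 radian = 17.97 rad. 1 arcmin = 0.00029088821 rad, so 17.97 rad = 17.97 / 0.00029088821 = 61776.309 arcmin ≈ 6.178e+04 arcmin (4 s.f.). Final answer: 6.178e+04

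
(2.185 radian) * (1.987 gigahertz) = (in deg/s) 2.488e+11. Check: 2.185 radian = 2.185 rad. 1 gigahertz = 1e+09 Hz, so 1.987 gigahertz = 1.987 * 1e+09 = 1.987e+09 Hz. Combine: 2.185 rad * 1.987e+09 Hz = 4.341595e+09 rad/s. 1 deg/s = 0.017453293 rad/s, so 4.341595e+09 rad/s = 4.341595e+09 / 0.017453293 = 2.4875507e+11 deg/s ≈ 2.488e+11 deg/s (4 s.f.).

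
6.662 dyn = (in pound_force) 1.498e-05. Check: 1 dyn = 1e-05 N, so 6.662 dyn = 6.662 * 1e-05 = 6.662e-05 N. 1 pound_force = 4.4482216 N, so 6.662e-05 N = 6.662e-05 / 4.4482216 = 1.4976772e-05 pound_force ≈ 1.498e-05 pound_force (4 s.f.).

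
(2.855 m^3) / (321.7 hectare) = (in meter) 2.855 m^3 is already in m^3. 1 hectare = 10000 m^2, so 321.7 hectare = 321.7 * 10000 = 3217000 m^2. Combine: 2.855 m^3 / 3217000 m^2 = 8.874728e-07 m. 8.874728e-07 m = 8.874728e-07 meter ≈ 8.875e-07 meter (4 s.f.). Final answer: 8.875e-07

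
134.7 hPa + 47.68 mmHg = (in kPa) 19.83. Check: 1 hPa = 100 Pa, so 134.7 hPa = 134.7 * 100 = 13470 Pa. 1 mmHg = 133.32237 Pa, so 47.68 mmHg = 47.68 * 133.32237 = 6356.8105 Pa. Sum: 13470 + 6356.8105 = 19826.811 Pa. 1 kPa = 1000 Pa, so 19826.811 Pa = 19826.811 / 1000 = 19.826811 kPa ≈ 19.83 kPa (4 s.f.).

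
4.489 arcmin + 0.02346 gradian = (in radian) 1 arcmin = 0.00029088821 rad, so 4.489 arcmin = 4.489 * 0.00029088821 = 0.0013057972 rad. 1 gradian = 0.015707963 rad, so 0.02346 gradian = 0.02346 * 0.015707963 = 0.00036850882 rad. Sum: 0.0013057972 + 0.00036850882 = 0.001674306 rad. 0.001674306 rad = 0.001674306 radian ≈ 0.001674 radian (4 s.f.). Final answer: 0.001674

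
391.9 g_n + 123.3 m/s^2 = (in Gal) 1 g_n = 9.80665 m/s^2, so 391.9 g_n = 391.9 * 9.80665 = 3843.2261 m/s^2. 123.3 m/s^2 is already in m/s^2. Sum: 3843.2261 + 123.3 = 3966.5261 m/s^2. 1 Gal = 0.01 m/s^2, so 3966.5261 m/s^2 = 3966.5261 / 0.01 = 396652.61 Gal ≈ 3.967e+05 Gal (4 s.f.). Final answer: 3.967e+05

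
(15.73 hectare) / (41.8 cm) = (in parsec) 1 hectare = 10000 m^2, so 15.73 hectare = 15.73 * 10000 = 157300 m^2. 1 cm = 0.01 m, so 41.8 cm = 41.8 * 0.01 = 0.418 m. Combine: 157300 m^2 / 0.418 m = 376315.79 m. 1 parsec = 3.0856776e+16 m, so 376315.79 m = 376315.79 / 3.0856776e+16 = 1.2195564e-11 parsec ≈ 1.22e-11 parsec (4 s.f.). Final answer: 1.22e-11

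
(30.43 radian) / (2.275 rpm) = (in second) 127.7. Check: 30.43 radian = 30.43 rad. 1 rpm = 0.10471976 rad/s, so 2.275 rpm = 2.275 * 0.10471976 = 0.23823744 rad/s. Combine: 30.43 rad / 0.23823744 rad/s = 127.72971 s. 127.72971 s = 127.72971 second ≈ 127.7 second (4 s.f.).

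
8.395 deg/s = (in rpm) 1 deg/s = 0.017453293 rad/s, so 8.395 deg/s = 8.395 * 0.017453293 = 0.14652039 rad/s. 1 rpm = 0.10471976 rad/s, so 0.14652039 rad/s = 0.14652039 / 0.10471976 = 1.3991667 rpm ≈ 1.399 rpm (4 s.f.). Final answer: 1.399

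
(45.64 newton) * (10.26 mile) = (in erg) 7.536e+12. Check: 45.64 newton = 45.64 N. 1 mile = 1609.344 m, so 10.26 mile = 10.26 * 1609.344 = 16511.869 m. Combine: 45.64 N * 16511.869 m = 753601.72 J. 1 erg = 1e-07 J, so 753601.72 J = 753601.72 / 1e-07 = 7.5360172e+12 erg ≈ 7.536e+12 erg (4 s.f.).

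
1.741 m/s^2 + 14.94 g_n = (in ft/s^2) 486.4. Check: 1.741 m/s^2 is already in m/s^2. 1 g_n = 9.80665 m/s^2, so 14.94 g_n = 14.94 * 9.80665 = 146.51135 m/s^2. Sum: 1.741 + 146.51135 = 148.25235 m/s^2. 1 ft/s^2 = 0.3048 m/s^2, so 148.25235 m/s^2 = 148.25235 / 0.3048 = 486.39223 ft/s^2 ≈ 486.4 ft/s^2 (4 s.f.).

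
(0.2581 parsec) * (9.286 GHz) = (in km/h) 2.662e+26. Check: 1 parsec = 3.0856776e+16 m, so 0.2581 parsec = 0.2581 * 3.0856776e+16 = 7.9641338e+15 m. 1 GHz = 1e+09 Hz, so 9.286 GHz = 9.286 * 1e+09 = 9.286e+09 Hz. Combine: 7.9641338e+15 m * 9.286e+09 Hz = 7.3954947e+25 m/s. 1 km/h = 0.27777778 m/s, so 7.3954947e+25 m/s = 7.3954947e+25 / 0.27777778 = 2.6623781e+26 km/h ≈ 2.662e+26 km/h (4 s.f.).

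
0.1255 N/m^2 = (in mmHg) 0.1255 N/m^2 = 0.1255 Pa. 1 mmHg = 133.32237 Pa, so 0.1255 Pa = 0.1255 / 133.32237 = 0.00094132741 mmHg ≈ 0.0009413 mmHg (4 s.f.). Final answer: 0.0009413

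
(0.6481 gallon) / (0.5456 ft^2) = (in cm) 1 gallon = 0.0037854118 m^3, so 0.6481 gallon = 0.6481 * 0.0037854118 = 0.0024533254 m^3. 1 ft^2 = 0.09290304 m^2, so 0.5456 ft^2 = 0.5456 * 0.09290304 = 0.050687899 m^2. Combine: 0.0024533254 m^3 / 0.050687899 m^2 = 0.048400613 m. 1 cm = 0.01 m, so 0.048400613 m = 0.048400613 / 0.01 = 4.8400613 cm ≈ 4.84 cm (4 s.f.). Final answer: 4.84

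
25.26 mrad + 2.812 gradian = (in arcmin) 238.7. Check: 1 mrad = 0.001 rad, so 25.26 mrad = 25.26 * 0.001 = 0.02526 rad. 1 gradian = 0.015707963 rad, so 2.812 gradian = 2.812 * 0.015707963 = 0.044170793 rad. Sum: 0.02526 + 0.044170793 = 0.069430793 rad. 1 arcmin = 0.00029088821 rad, so 0.069430793 rad = 0.069430793 / 0.00029088821 = 238.68548 arcmin ≈ 238.7 arcmin (4 s.f.).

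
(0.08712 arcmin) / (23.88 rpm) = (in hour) 2.815e-09. Check: 1 arcmin = 0.00029088821 rad, so 0.08712 arcmin = 0.08712 * 0.00029088821 = 2.5342181e-05 rad. 1 rpm = 0.10471976 rad/s, so 23.88 rpm = 23.88 * 0.10471976 = 2.5007078 rad/s. Combine: 2.5342181e-05 rad / 2.5007078 rad/s = 1.0134003e-05 s. 1 hour = 3600 s, so 1.0134003e-05 s = 1.0134003e-05 / 3600 = 2.8150009e-09 hour ≈ 2.815e-09 hour (4 s.f.).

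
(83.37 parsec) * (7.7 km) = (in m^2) 1 parsec = 3.0856776e+16 m, so 83.37 parsec = 83.37 * 3.0856776e+16 = 2.5725294e+18 m. 1 km = 1000 m, so 7.7 km = 7.7 * 1000 = 7700 m. Combine: 2.5725294e+18 m * 7700 m = 1.9808476e+22 m^2. Result: 1.9808476e+22 m^2 ≈ 1.981e+22 m^2 (4 s.f.). Final answer: 1.981e+22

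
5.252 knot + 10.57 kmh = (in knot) 1 knot = 0.51444444 m/s, so 5.252 knot = 5.252 * 0.51444444 = 2.7018622 m/s. 1 kmh = 0.27777778 m/s, so 10.57 kmh = 10.57 * 0.27777778 = 2.9361111 m/s. Sum: 2.7018622 + 2.9361111 = 5.6379733 m/s. 1 knot = 0.51444444 m/s, so 5.6379733 m/s = 5.6379733 / 0.51444444 = 10.959343 knot ≈ 10.96 knot (4 s.f.). Final answer: 10.96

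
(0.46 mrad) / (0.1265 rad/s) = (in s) 1 mrad = 0.001 rad, so 0.46 mrad = 0.46 * 0.001 = 0.00046 rad. 0.1265 rad/s is already in rad/s. Combine: 0.00046 rad / 0.1265 rad/s = 0.0036363636 s. Result: 0.0036363636 s ≈ 0.003636 s (4 s.f.). Final answer: 0.003636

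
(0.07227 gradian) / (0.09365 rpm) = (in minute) 0.001929. Check: 1 gradian = 0.015707963 rad, so 0.07227 gradian = 0.07227 * 0.015707963 = 0.0011352145 rad. 1 rpm = 0.10471976 rad/s, so 0.09365 rpm = 0.09365 * 0.10471976 = 0.0098070051 rad/s. Combine: 0.0011352145 rad / 0.0098070051 rad/s = 0.11575547 s. 1 minute = 60 s, so 0.11575547 s = 0.11575547 / 60 = 0.0019292579 minute ≈ 0.001929 minute (4 s.f.).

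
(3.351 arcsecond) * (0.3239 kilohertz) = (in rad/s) 1 arcsecond = 4.8481368e-06 rad, so 3.351 arcsecond = 3.351 * 4.8481368e-06 = 1.6246106e-05 rad. 1 kilohertz = 1000 Hz, so 0.3239 kilohertz = 0.3239 * 1000 = 323.9 Hz. Combine: 1.6246106e-05 rad * 323.9 Hz = 0.0052621139 rad/s. Result: 0.0052621139 rad/s ≈ 0.005262 rad/s (4 s.f.). Final answer: 0.005262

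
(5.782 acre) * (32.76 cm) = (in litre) 1 acre = 4046.8564 m^2, so 5.782 acre = 5.782 * 4046.8564 = 23398.924 m^2. 1 cm = 0.01 m, so 32.76 cm = 32.76 * 0.01 = 0.3276 m. Combine: 23398.924 m^2 * 0.3276 m = 7665.4874 m^3. 1 litre = 0.001 m^3, so 7665.4874 m^3 = 7665.4874 / 0.001 = 7665487.4 litre ≈ 7.665e+06 litre (4 s.f.). Final answer: 7.665e+06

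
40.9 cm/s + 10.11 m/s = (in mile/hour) 1 cm/s = 0.01 m/s, so 40.9 cm/s = 40.9 * 0.01 = 0.409 m/s. 10.11 m/s is already in m/s. Sum: 0.409 + 10.11 = 10.519 m/s. 1 mile/hour = 0.44704 m/s, so 10.519 m/s = 10.519 / 0.44704 = 23.530333 mile/hour ≈ 23.53 mile/hour (4 s.f.). Final answer: 23.53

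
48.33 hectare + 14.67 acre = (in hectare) 54.27. Check: 1 hectare = 10000 m^2, so 48.33 hectare = 48.33 * 10000 = 483300 m^2. 1 acre = 4046.8564 m^2, so 14.67 acre = 14.67 * 4046.8564 = 59367.384 m^2. Sum: 483300 + 59367.384 = 542667.38 m^2. 1 hectare = 10000 m^2, so 542667.38 m^2 = 542667.38 / 10000 = 54.266738 hectare ≈ 54.27 hectare (4 s.f.).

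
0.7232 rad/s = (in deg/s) 1 deg/s = 0.017453293 rad/s, so 0.7232 rad/s = 0.7232 / 0.017453293 = 41.436308 deg/s ≈ 41.44 deg/s (4 s.f.). Final answer: 41.44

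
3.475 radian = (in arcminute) 3.475 radian = 3.475 rad. 1 arcminute = 0.00029088821 rad, so 3.475 rad = 3.475 / 0.00029088821 = 11946.17 arcminute ≈ 1.195e+04 arcminute (4 s.f.). Final answer: 1.195e+04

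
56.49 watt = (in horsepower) 56.49 watt = 56.49 W. 1 horsepower = 745.69987 W, so 56.49 W = 56.49 / 745.69987 = 0.075754338 horsepower ≈ 0.07575 horsepower (4 s.f.). Final answer: 0.07575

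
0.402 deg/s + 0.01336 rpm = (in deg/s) 1 deg/s = 0.017453293 rad/s, so 0.402 deg/s = 0.402 * 0.017453293 = 0.0070162236 rad/s. 1 rpm = 0.10471976 rad/s, so 0.01336 rpm = 0.01336 * 0.10471976 = 0.0013990559 rad/s. Sum: 0.0070162236 + 0.0013990559 = 0.0084152795 rad/s. 1 deg/s = 0.017453293 rad/s, so 0.0084152795 rad/s = 0.0084152795 / 0.017453293 = 0.48216 deg/s ≈ 0.4822 deg/s (4 s.f.). Final answer: 0.4822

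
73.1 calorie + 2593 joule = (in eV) 1.809e+22. Check: 1 calorie = 4.184 J, so 73.1 calorie = 73.1 * 4.184 = 305.8504 J. 2593 joule = 2593 J. Sum: 305.8504 + 2593 = 2898.8504 J. 1 eV = 1.6021766e-19 J, so 2898.8504 J = 2898.8504 / 1.6021766e-19 = 1.8093201e+22 eV ≈ 1.809e+22 eV (4 s.f.).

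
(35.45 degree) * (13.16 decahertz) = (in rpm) 1 degree = 0.017453293 rad, so 35.45 degree = 35.45 * 0.017453293 = 0.61871922 rad. 1 decahertz = 10 Hz, so 13.16 decahertz = 13.16 * 10 = 131.6 Hz. Combine: 0.61871922 rad * 131.6 Hz = 81.423449 rad/s. 1 rpm = 0.10471976 rad/s, so 81.423449 rad/s = 81.423449 / 0.10471976 = 777.53667 rpm ≈ 777.5 rpm (4 s.f.). Final answer: 777.5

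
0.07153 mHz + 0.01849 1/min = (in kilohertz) 1 mHz = 0.001 Hz, so 0.07153 mHz = 0.07153 * 0.001 = 7.153e-05 Hz. 1 1/min = 0.016666667 Hz, so 0.01849 1/min = 0.01849 * 0.016666667 = 0.00030816667 Hz. Sum: 7.153e-05 + 0.00030816667 = 0.00037969667 Hz. 1 kilohertz = 1000 Hz, so 0.00037969667 Hz = 0.00037969667 / 1000 = 3.7969667e-07 kilohertz ≈ 3.797e-07 kilohertz (4 s.f.). Final answer: 3.797e-07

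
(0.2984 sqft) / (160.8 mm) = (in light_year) 1.822e-17. Check: 1 sqft = 0.09290304 m^2, so 0.2984 sqft = 0.2984 * 0.09290304 = 0.027722267 m^2. 1 mm = 0.001 m, so 160.8 mm = 160.8 * 0.001 = 0.1608 m. Combine: 0.027722267 m^2 / 0.1608 m = 0.17240216 m. 1 light_year = 9.4607305e+15 m, so 0.17240216 m = 0.17240216 / 9.4607305e+15 = 1.8222923e-17 light_year ≈ 1.822e-17 light_year (4 s.f.).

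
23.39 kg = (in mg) 1 mg = 1e-06 kg, so 23.39 kg = 23.39 / 1e-06 = 23390000 mg ≈ 2.339e+07 mg (4 s.f.). Final answer: 2.339e+07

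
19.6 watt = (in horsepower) 19.6 watt = 19.6 W. 1 horsepower = 745.69987 W, so 19.6 W = 19.6 / 745.69987 = 0.026284033 horsepower ≈ 0.02628 horsepower (4 s.f.). Final answer: 0.02628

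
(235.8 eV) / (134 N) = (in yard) 3.083e-19. Check: 1 eV = 1.6021766e-19 J, so 235.8 eV = 235.8 * 1.6021766e-19 = 3.7779325e-17 J. 134 N is already in N. Combine: 3.7779325e-17 J / 134 N = 2.8193526e-19 m. 1 yard = 0.9144 m, so 2.8193526e-19 m = 2.8193526e-19 / 0.9144 = 3.0832815e-19 yard ≈ 3.083e-19 yard (4 s.f.).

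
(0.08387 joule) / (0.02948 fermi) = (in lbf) 6.396e+14. Check: 0.08387 joule = 0.08387 J. 1 fermi = 1e-15 m, so 0.02948 fermi = 0.02948 * 1e-15 = 2.948e-17 m. Combine: 0.08387 J / 2.948e-17 m = 2.8449796e+15 N. 1 lbf = 4.4482216 N, so 2.8449796e+15 N = 2.8449796e+15 / 4.4482216 = 6.3957687e+14 lbf ≈ 6.396e+14 lbf (4 s.f.).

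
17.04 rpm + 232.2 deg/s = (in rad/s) 1 rpm = 0.10471976 rad/s, so 17.04 rpm = 17.04 * 0.10471976 = 1.7844246 rad/s. 1 deg/s = 0.017453293 rad/s, so 232.2 deg/s = 232.2 * 0.017453293 = 4.0526545 rad/s. Sum: 1.7844246 + 4.0526545 = 5.8370792 rad/s. Result: 5.8370792 rad/s ≈ 5.837 rad/s (4 s.f.). Final answer: 5.837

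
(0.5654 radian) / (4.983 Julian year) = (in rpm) 3.433e-08. Check: 0.5654 radian = 0.5654 rad. 1 Julian year = 31557600 s, so 4.983 Julian year = 4.983 * 31557600 = 1.5725152e+08 s. Combine: 0.5654 rad / 1.5725152e+08 s = 3.5955137e-09 rad/s. 1 rpm = 0.10471976 rad/s, so 3.5955137e-09 rad/s = 3.5955137e-09 / 0.10471976 = 3.4334627e-08 rpm ≈ 3.433e-08 rpm (4 s.f.).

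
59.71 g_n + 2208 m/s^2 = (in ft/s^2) 1 g_n = 9.80665 m/s^2, so 59.71 g_n = 59.71 * 9.80665 = 585.55507 m/s^2. 2208 m/s^2 is already in m/s^2. Sum: 585.55507 + 2208 = 2793.5551 m/s^2. 1 ft/s^2 = 0.3048 m/s^2, so 2793.5551 m/s^2 = 2793.5551 / 0.3048 = 9165.2069 ft/s^2 ≈ 9165 ft/s^2 (4 s.f.). Final answer: 9165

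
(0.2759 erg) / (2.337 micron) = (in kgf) 0.001204. Check: 1 erg = 1e-07 J, so 0.2759 erg = 0.2759 * 1e-07 = 2.759e-08 J. 1 micron = 1e-06 m, so 2.337 micron = 2.337 * 1e-06 = 2.337e-06 m. Combine: 2.759e-08 J / 2.337e-06 m = 0.011805734 N. 1 kgf = 9.80665 N, so 0.011805734 N = 0.011805734 / 9.80665 = 0.0012038498 kgf ≈ 0.001204 kgf (4 s.f.).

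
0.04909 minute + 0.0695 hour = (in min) 4.219. Check: 1 minute = 60 s, so 0.04909 minute = 0.04909 * 60 = 2.9454 s. 1 hour = 3600 s, so 0.0695 hour = 0.0695 * 3600 = 250.2 s. Sum: 2.9454 + 250.2 = 253.1454 s. 1 min = 60 s, so 253.1454 s = 253.1454 / 60 = 4.21909 min ≈ 4.219 min (4 s.f.).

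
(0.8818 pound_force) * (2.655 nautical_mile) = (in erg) 1 pound_force = 4.4482216 N, so 0.8818 pound_force = 0.8818 * 4.4482216 = 3.9224418 N. 1 nautical_mile = 1852 m, so 2.655 nautical_mile = 2.655 * 1852 = 4917.06 m. Combine: 3.9224418 N * 4917.06 m = 19286.882 J. 1 erg = 1e-07 J, so 19286.882 J = 19286.882 / 1e-07 = 1.9286882e+11 erg ≈ 1.929e+11 erg (4 s.f.). Final answer: 1.929e+11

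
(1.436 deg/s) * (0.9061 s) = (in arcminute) 1 deg/s = 0.017453293 rad/s, so 1.436 deg/s = 1.436 * 0.017453293 = 0.025062928 rad/s. 0.9061 s is already in s. Combine: 0.025062928 rad/s * 0.9061 s = 0.022709519 rad. 1 arcminute = 0.00029088821 rad, so 0.022709519 rad = 0.022709519 / 0.00029088821 = 78.069576 arcminute ≈ 78.07 arcminute (4 s.f.). Final answer: 78.07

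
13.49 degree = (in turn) 1 degree = 0.017453293 rad, so 13.49 degree = 13.49 * 0.017453293 = 0.23544492 rad. 1 turn = 6.2831853 rad, so 0.23544492 rad = 0.23544492 / 6.2831853 = 0.037472222 turn ≈ 0.03747 turn (4 s.f.). Final answer: 0.03747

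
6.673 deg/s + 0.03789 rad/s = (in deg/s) 8.844. Check: 1 deg/s = 0.017453293 rad/s, so 6.673 deg/s = 6.673 * 0.017453293 = 0.11646582 rad/s. 0.03789 rad/s is already in rad/s. Sum: 0.11646582 + 0.03789 = 0.15435582 rad/s. 1 deg/s = 0.017453293 rad/s, so 0.15435582 rad/s = 0.15435582 / 0.017453293 = 8.8439371 deg/s ≈ 8.844 deg/s (4 s.f.).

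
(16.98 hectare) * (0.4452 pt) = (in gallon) 1 hectare = 10000 m^2, so 16.98 hectare = 16.98 * 10000 = 169800 m^2. 1 pt = 0.00035277778 m, so 0.4452 pt = 0.4452 * 0.00035277778 = 0.00015705667 m. Combine: 169800 m^2 * 0.00015705667 m = 26.668222 m^3. 1 gallon = 0.0037854118 m^3, so 26.668222 m^3 = 26.668222 / 0.0037854118 = 7044.9989 gallon ≈ 7045 gallon (4 s.f.). Final answer: 7045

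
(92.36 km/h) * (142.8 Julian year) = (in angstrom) 1.156e+21. Check: 1 km/h = 0.27777778 m/s, so 92.36 km/h = 92.36 * 0.27777778 = 25.655556 m/s. 1 Julian year = 31557600 s, so 142.8 Julian year = 142.8 * 31557600 = 4.5064253e+09 s. Combine: 25.655556 m/s * 4.5064253e+09 s = 1.1561484e+11 m. 1 angstrom = 1e-10 m, so 1.1561484e+11 m = 1.1561484e+11 / 1e-10 = 1.1561484e+21 angstrom ≈ 1.156e+21 angstrom (4 s.f.).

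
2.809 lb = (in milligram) 1 lb = 0.45359237 kg, so 2.809 lb = 2.809 * 0.45359237 = 1.274141 kg. 1 milligram = 1e-06 kg, so 1.274141 kg = 1.274141 / 1e-06 = 1274141 milligram ≈ 1.274e+06 milligram (4 s.f.). Final answer: 1.274e+06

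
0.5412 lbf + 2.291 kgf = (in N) 1 lbf = 4.4482216 N, so 0.5412 lbf = 0.5412 * 4.4482216 = 2.4073775 N. 1 kgf = 9.80665 N, so 2.291 kgf = 2.291 * 9.80665 = 22.467035 N. Sum: 2.4073775 + 22.467035 = 24.874413 N. Result: 24.874413 N ≈ 24.87 N (4 s.f.). Final answer: 24.87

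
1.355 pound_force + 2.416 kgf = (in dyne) 1 pound_force = 4.4482216 N, so 1.355 pound_force = 1.355 * 4.4482216 = 6.0273403 N. 1 kgf = 9.80665 N, so 2.416 kgf = 2.416 * 9.80665 = 23.692866 N. Sum: 6.0273403 + 23.692866 = 29.720207 N. 1 dyne = 1e-05 N, so 29.720207 N = 29.720207 / 1e-05 = 2972020.7 dyne ≈ 2.972e+06 dyne (4 s.f.). Final answer: 2.972e+06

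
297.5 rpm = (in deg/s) 1785. Check: 1 rpm = 0.10471976 rad/s, so 297.5 rpm = 297.5 * 0.10471976 = 31.154127 rad/s. 1 deg/s = 0.017453293 rad/s, so 31.154127 rad/s = 31.154127 / 0.017453293 = 1785 deg/s.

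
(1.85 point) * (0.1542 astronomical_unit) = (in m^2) 1.506e+07. Check: 1 point = 0.00035277778 m, so 1.85 point = 1.85 * 0.00035277778 = 0.00065263889 m. 1 astronomical_unit = 1.4959787e+11 m, so 0.1542 astronomical_unit = 0.1542 * 1.4959787e+11 = 2.3067992e+10 m. Combine: 0.00065263889 m * 2.3067992e+10 m = 15055068 m^2. Result: 15055068 m^2 ≈ 1.506e+07 m^2 (4 s.f.).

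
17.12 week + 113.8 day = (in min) 1 week = 604800 s, so 17.12 week = 17.12 * 604800 = 10354176 s. 1 day = 86400 s, so 113.8 day = 113.8 * 86400 = 9832320 s. Sum: 10354176 + 9832320 = 20186496 s. 1 min = 60 s, so 20186496 s = 20186496 / 60 = 336441.6 min ≈ 3.364e+05 min (4 s.f.). Final answer: 3.364e+05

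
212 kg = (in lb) 467.4. Check: 1 lb = 0.45359237 kg, so 212 kg = 212 / 0.45359237 = 467.38 lb ≈ 467.4 lb (4 s.f.).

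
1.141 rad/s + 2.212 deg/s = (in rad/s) 1.18. Check: 1.141 rad/s is already in rad/s. 1 deg/s = 0.017453293 rad/s, so 2.212 deg/s = 2.212 * 0.017453293 = 0.038606683 rad/s. Sum: 1.141 + 0.038606683 = 1.1796067 rad/s. Result: 1.1796067 rad/s ≈ 1.18 rad/s (4 s.f.).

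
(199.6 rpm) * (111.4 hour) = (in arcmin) 2.882e+10. Check: 1 rpm = 0.10471976 rad/s, so 199.6 rpm = 199.6 * 0.10471976 = 20.902063 rad/s. 1 hour = 3600 s, so 111.4 hour = 111.4 * 3600 = 401040 s. Combine: 20.902063 rad/s * 401040 s = 8382563.4 rad. 1 arcmin = 0.00029088821 rad, so 8382563.4 rad = 8382563.4 / 0.00029088821 = 2.881713e+10 arcmin ≈ 2.882e+10 arcmin (4 s.f.).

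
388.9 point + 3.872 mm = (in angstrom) 1 point = 0.00035277778 m, so 388.9 point = 388.9 * 0.00035277778 = 0.13719528 m. 1 mm = 0.001 m, so 3.872 mm = 3.872 * 0.001 = 0.003872 m. Sum: 0.13719528 + 0.003872 = 0.14106728 m. 1 angstrom = 1e-10 m, so 0.14106728 m = 0.14106728 / 1e-10 = 1.4106728e+09 angstrom ≈ 1.411e+09 angstrom (4 s.f.). Final answer: 1.411e+09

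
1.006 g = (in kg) 1 g = 0.001 kg, so 1.006 g = 1.006 * 0.001 = 0.001006 kg. Result: 0.001006 kg. Final answer: 0.001006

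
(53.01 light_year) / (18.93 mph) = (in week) 1 light_year = 9.4607305e+15 m, so 53.01 light_year = 53.01 * 9.4607305e+15 = 5.0151332e+17 m. 1 mph = 0.44704 m/s, so 18.93 mph = 18.93 * 0.44704 = 8.4624672 m/s. Combine: 5.0151332e+17 m / 8.4624672 m/s = 5.9263252e+16 s. 1 week = 604800 s, so 5.9263252e+16 s = 5.9263252e+16 / 604800 = 9.798818e+10 week ≈ 9.799e+10 week (4 s.f.). Final answer: 9.799e+10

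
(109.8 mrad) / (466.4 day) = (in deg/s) 1 mrad = 0.001 rad, so 109.8 mrad = 109.8 * 0.001 = 0.1098 rad. 1 day = 86400 s, so 466.4 day = 466.4 * 86400 = 40296960 s. Combine: 0.1098 rad / 40296960 s = 2.7247713e-09 rad/s. 1 deg/s = 0.017453293 rad/s, so 2.7247713e-09 rad/s = 2.7247713e-09 / 0.017453293 = 1.561179e-07 deg/s ≈ 1.561e-07 deg/s (4 s.f.). Final answer: 1.561e-07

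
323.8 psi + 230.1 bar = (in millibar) 1 psi = 6894.7573 Pa, so 323.8 psi = 323.8 * 6894.7573 = 2232522.4 Pa. 1 bar = 100000 Pa, so 230.1 bar = 230.1 * 100000 = 23010000 Pa. Sum: 2232522.4 + 23010000 = 25242522 Pa. 1 millibar = 100 Pa, so 25242522 Pa = 25242522 / 100 = 252425.22 millibar ≈ 2.524e+05 millibar (4 s.f.). Final answer: 2.524e+05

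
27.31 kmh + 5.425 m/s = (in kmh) 46.84. Check: 1 kmh = 0.27777778 m/s, so 27.31 kmh = 27.31 * 0.27777778 = 7.5861111 m/s. 5.425 m/s is already in m/s. Sum: 7.5861111 + 5.425 = 13.011111 m/s. 1 kmh = 0.27777778 m/s, so 13.011111 m/s = 13.011111 / 0.27777778 = 46.84 kmh.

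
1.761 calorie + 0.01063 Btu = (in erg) 1.858e+08. Check: 1 calorie = 4.184 J, so 1.761 calorie = 1.761 * 4.184 = 7.368024 J. 1 Btu = 1055.0559 J, so 0.01063 Btu = 0.01063 * 1055.0559 = 11.215244 J. Sum: 7.368024 + 11.215244 = 18.583268 J. 1 erg = 1e-07 J, so 18.583268 J = 18.583268 / 1e-07 = 1.8583268e+08 erg ≈ 1.858e+08 erg (4 s.f.).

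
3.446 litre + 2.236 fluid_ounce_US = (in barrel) 0.02209. Check: 1 litre = 0.001 m^3, so 3.446 litre = 3.446 * 0.001 = 0.003446 m^3. 1 fluid_ounce_US = 2.957353e-05 m^3, so 2.236 fluid_ounce_US = 2.236 * 2.957353e-05 = 6.6126412e-05 m^3. Sum: 0.003446 + 6.6126412e-05 = 0.0035121264 m^3. 1 barrel = 0.15898729 m^3, so 0.0035121264 m^3 = 0.0035121264 / 0.15898729 = 0.022090611 barrel ≈ 0.02209 barrel (4 s.f.).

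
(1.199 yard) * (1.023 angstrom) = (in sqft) 1.207e-09. Check: 1 yard = 0.9144 m, so 1.199 yard = 1.199 * 0.9144 = 1.0963656 m. 1 angstrom = 1e-10 m, so 1.023 angstrom = 1.023 * 1e-10 = 1.023e-10 m. Combine: 1.0963656 m * 1.023e-10 m = 1.121582e-10 m^2. 1 sqft = 0.09290304 m^2, so 1.121582e-10 m^2 = 1.121582e-10 / 0.09290304 = 1.2072608e-09 sqft ≈ 1.207e-09 sqft (4 s.f.).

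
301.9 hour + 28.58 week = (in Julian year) 1 hour = 3600 s, so 301.9 hour = 301.9 * 3600 = 1086840 s. 1 week = 604800 s, so 28.58 week = 28.58 * 604800 = 17285184 s. Sum: 1086840 + 17285184 = 18372024 s. 1 Julian year = 31557600 s, so 18372024 s = 18372024 / 31557600 = 0.58217431 Julian year ≈ 0.5822 Julian year (4 s.f.). Final answer: 0.5822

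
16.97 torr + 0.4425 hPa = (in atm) 0.02277. Check: 1 torr = 133.32237 Pa, so 16.97 torr = 16.97 * 133.32237 = 2262.4806 Pa. 1 hPa = 100 Pa, so 0.4425 hPa = 0.4425 * 100 = 44.25 Pa. Sum: 2262.4806 + 44.25 = 2306.7306 Pa. 1 atm = 101325 Pa, so 2306.7306 Pa = 2306.7306 / 101325 = 0.022765661 atm ≈ 0.02277 atm (4 s.f.).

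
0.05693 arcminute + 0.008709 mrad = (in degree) 1 arcminute = 0.00029088821 rad, so 0.05693 arcminute = 0.05693 * 0.00029088821 = 1.6560266e-05 rad. 1 mrad = 0.001 rad, so 0.008709 mrad = 0.008709 * 0.001 = 8.709e-06 rad. Sum: 1.6560266e-05 + 8.709e-06 = 2.5269266e-05 rad. 1 degree = 0.017453293 rad, so 2.5269266e-05 rad = 2.5269266e-05 / 0.017453293 = 0.0014478223 degree ≈ 0.001448 degree (4 s.f.). Final answer: 0.001448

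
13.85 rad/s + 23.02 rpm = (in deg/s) 931.7. Check: 13.85 rad/s is already in rad/s. 1 rpm = 0.10471976 rad/s, so 23.02 rpm = 23.02 * 0.10471976 = 2.4106488 rad/s. Sum: 13.85 + 2.4106488 = 16.260649 rad/s. 1 deg/s = 0.017453293 rad/s, so 16.260649 rad/s = 16.260649 / 0.017453293 = 931.66655 deg/s ≈ 931.7 deg/s (4 s.f.).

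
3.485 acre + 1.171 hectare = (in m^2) 1 acre = 4046.8564 m^2, so 3.485 acre = 3.485 * 4046.8564 = 14103.295 m^2. 1 hectare = 10000 m^2, so 1.171 hectare = 1.171 * 10000 = 11710 m^2. Sum: 14103.295 + 11710 = 25813.295 m^2. Result: 25813.295 m^2 ≈ 2.581e+04 m^2 (4 s.f.). Final answer: 2.581e+04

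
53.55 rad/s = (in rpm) 511.4. Check: 1 rpm = 0.10471976 rad/s, so 53.55 rad/s = 53.55 / 0.10471976 = 511.36483 rpm ≈ 511.4 rpm (4 s.f.).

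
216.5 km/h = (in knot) 1 km/h = 0.27777778 m/s, so 216.5 km/h = 216.5 * 0.27777778 = 60.138889 m/s. 1 knot = 0.51444444 m/s, so 60.138889 m/s = 60.138889 / 0.51444444 = 116.90065 knot ≈ 116.9 knot (4 s.f.). Final answer: 116.9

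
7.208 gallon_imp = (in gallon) 1 gallon_imp = 0.00454609 m^3, so 7.208 gallon_imp = 7.208 * 0.00454609 = 0.032768217 m^3. 1 gallon = 0.0037854118 m^3, so 0.032768217 m^3 = 0.032768217 / 0.0037854118 = 8.6564471 gallon ≈ 8.656 gallon (4 s.f.). Final answer: 8.656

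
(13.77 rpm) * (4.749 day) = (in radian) 1 rpm = 0.10471976 rad/s, so 13.77 rpm = 13.77 * 0.10471976 = 1.441991 rad/s. 1 day = 86400 s, so 4.749 day = 4.749 * 86400 = 410313.6 s. Combine: 1.441991 rad/s * 410313.6 s = 591668.53 rad. 591668.53 rad = 591668.53 radian ≈ 5.917e+05 radian (4 s.f.). Final answer: 5.917e+05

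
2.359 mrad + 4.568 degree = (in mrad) 82.09. Check: 1 mrad = 0.001 rad, so 2.359 mrad = 2.359 * 0.001 = 0.002359 rad. 1 degree = 0.017453293 rad, so 4.568 degree = 4.568 * 0.017453293 = 0.07972664 rad. Sum: 0.002359 + 0.07972664 = 0.08208564 rad. 1 mrad = 0.001 rad, so 0.08208564 rad = 0.08208564 / 0.001 = 82.08564 mrad ≈ 82.09 mrad (4 s.f.).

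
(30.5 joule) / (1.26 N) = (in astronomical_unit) 1.618e-10. Check: 30.5 joule = 30.5 J. 1.26 N is already in N. Combine: 30.5 J / 1.26 N = 24.206349 m. 1 astronomical_unit = 1.4959787e+11 m, so 24.206349 m = 24.206349 / 1.4959787e+11 = 1.6180945e-10 astronomical_unit ≈ 1.618e-10 astronomical_unit (4 s.f.).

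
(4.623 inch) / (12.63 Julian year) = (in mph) 1 inch = 0.0254 m, so 4.623 inch = 4.623 * 0.0254 = 0.1174242 m. 1 Julian year = 31557600 s, so 12.63 Julian year = 12.63 * 31557600 = 3.9857249e+08 s. Combine: 0.1174242 m / 3.9857249e+08 s = 2.9461191e-10 m/s. 1 mph = 0.44704 m/s, so 2.9461191e-10 m/s = 2.9461191e-10 / 0.44704 = 6.5902806e-10 mph ≈ 6.59e-10 mph (4 s.f.). Final answer: 6.59e-10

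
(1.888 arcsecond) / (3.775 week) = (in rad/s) 4.009e-12. Check: 1 arcsecond = 4.8481368e-06 rad, so 1.888 arcsecond = 1.888 * 4.8481368e-06 = 9.1532823e-06 rad. 1 week = 604800 s, so 3.775 week = 3.775 * 604800 = 2283120 s. Combine: 9.1532823e-06 rad / 2283120 s = 4.0091113e-12 rad/s. Result: 4.0091113e-12 rad/s ≈ 4.009e-12 rad/s (4 s.f.).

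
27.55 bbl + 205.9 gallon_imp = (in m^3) 5.316. Check: 1 bbl = 0.15898729 m^3, so 27.55 bbl = 27.55 * 0.15898729 = 4.3801 m^3. 1 gallon_imp = 0.00454609 m^3, so 205.9 gallon_imp = 205.9 * 0.00454609 = 0.93603993 m^3. Sum: 4.3801 + 0.93603993 = 5.3161399 m^3. Result: 5.3161399 m^3 ≈ 5.316 m^3 (4 s.f.).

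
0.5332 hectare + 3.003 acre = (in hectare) 1.748. Check: 1 hectare = 10000 m^2, so 0.5332 hectare = 0.5332 * 10000 = 5332 m^2. 1 acre = 4046.8564 m^2, so 3.003 acre = 3.003 * 4046.8564 = 12152.71 m^2. Sum: 5332 + 12152.71 = 17484.71 m^2. 1 hectare = 10000 m^2, so 17484.71 m^2 = 17484.71 / 10000 = 1.748471 hectare ≈ 1.748 hectare (4 s.f.).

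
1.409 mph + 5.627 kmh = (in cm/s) 219.3. Check: 1 mph = 0.44704 m/s, so 1.409 mph = 1.409 * 0.44704 = 0.62987936 m/s. 1 kmh = 0.27777778 m/s, so 5.627 kmh = 5.627 * 0.27777778 = 1.5630556 m/s. Sum: 0.62987936 + 1.5630556 = 2.1929349 m/s. 1 cm/s = 0.01 m/s, so 2.1929349 m/s = 2.1929349 / 0.01 = 219.29349 cm/s ≈ 219.3 cm/s (4 s.f.).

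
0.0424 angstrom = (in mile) 2.635e-15. Check: 1 angstrom = 1e-10 m, so 0.0424 angstrom = 0.0424 * 1e-10 = 4.24e-12 m. 1 mile = 1609.344 m, so 4.24e-12 m = 4.24e-12 / 1609.344 = 2.6346139e-15 mile ≈ 2.635e-15 mile (4 s.f.).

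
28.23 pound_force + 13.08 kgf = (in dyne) 1 pound_force = 4.4482216 N, so 28.23 pound_force = 28.23 * 4.4482216 = 125.5733 N. 1 kgf = 9.80665 N, so 13.08 kgf = 13.08 * 9.80665 = 128.27098 N. Sum: 125.5733 + 128.27098 = 253.84428 N. 1 dyne = 1e-05 N, so 253.84428 N = 253.84428 / 1e-05 = 25384428 dyne ≈ 2.538e+07 dyne (4 s.f.). Final answer: 2.538e+07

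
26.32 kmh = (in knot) 14.21. Check: 1 kmh = 0.27777778 m/s, so 26.32 kmh = 26.32 * 0.27777778 = 7.3111111 m/s. 1 knot = 0.51444444 m/s, so 7.3111111 m/s = 7.3111111 / 0.51444444 = 14.211663 knot ≈ 14.21 knot (4 s.f.).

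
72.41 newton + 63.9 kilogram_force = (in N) 72.41 newton = 72.41 N. 1 kilogram_force = 9.80665 N, so 63.9 kilogram_force = 63.9 * 9.80665 = 626.64493 N. Sum: 72.41 + 626.64493 = 699.05493 N. Result: 699.05493 N ≈ 699.1 N (4 s.f.). Final answer: 699.1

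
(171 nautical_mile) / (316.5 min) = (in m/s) 16.68. Check: 1 nautical_mile = 1852 m, so 171 nautical_mile = 171 * 1852 = 316692 m. 1 min = 60 s, so 316.5 min = 316.5 * 60 = 18990 s. Combine: 316692 m / 18990 s = 16.676777 m/s. Result: 16.676777 m/s ≈ 16.68 m/s (4 s.f.).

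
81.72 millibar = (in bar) 1 millibar = 100 Pa, so 81.72 millibar = 81.72 * 100 = 8172 Pa. 1 bar = 100000 Pa, so 8172 Pa = 8172 / 100000 = 0.08172 bar. Final answer: 0.08172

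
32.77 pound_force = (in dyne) 1 pound_force = 4.4482216 N, so 32.77 pound_force = 32.77 * 4.4482216 = 145.76822 N. 1 dyne = 1e-05 N, so 145.76822 N = 145.76822 / 1e-05 = 14576822 dyne ≈ 1.458e+07 dyne (4 s.f.). Final answer: 1.458e+07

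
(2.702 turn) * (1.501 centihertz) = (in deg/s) 1 turn = 6.2831853 rad, so 2.702 turn = 2.702 * 6.2831853 = 16.977167 rad. 1 centihertz = 0.01 Hz, so 1.501 centihertz = 1.501 * 0.01 = 0.01501 Hz. Combine: 16.977167 rad * 0.01501 Hz = 0.25482727 rad/s. 1 deg/s = 0.017453293 rad/s, so 0.25482727 rad/s = 0.25482727 / 0.017453293 = 14.600527 deg/s ≈ 14.6 deg/s (4 s.f.). Final answer: 14.6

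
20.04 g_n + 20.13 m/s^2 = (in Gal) 1 g_n = 9.80665 m/s^2, so 20.04 g_n = 20.04 * 9.80665 = 196.52527 m/s^2. 20.13 m/s^2 is already in m/s^2. Sum: 196.52527 + 20.13 = 216.65527 m/s^2. 1 Gal = 0.01 m/s^2, so 216.65527 m/s^2 = 216.65527 / 0.01 = 21665.527 Gal ≈ 2.167e+04 Gal (4 s.f.). Final answer: 2.167e+04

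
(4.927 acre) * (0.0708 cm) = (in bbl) 1 acre = 4046.8564 m^2, so 4.927 acre = 4.927 * 4046.8564 = 19938.862 m^2. 1 cm = 0.01 m, so 0.0708 cm = 0.0708 * 0.01 = 0.000708 m. Combine: 19938.862 m^2 * 0.000708 m = 14.116714 m^3. 1 bbl = 0.15898729 m^3, so 14.116714 m^3 = 14.116714 / 0.15898729 = 88.79146 bbl ≈ 88.79 bbl (4 s.f.). Final answer: 88.79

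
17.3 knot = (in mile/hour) 1 knot = 0.51444444 m/s, so 17.3 knot = 17.3 * 0.51444444 = 8.8998889 m/s. 1 mile/hour = 0.44704 m/s, so 8.8998889 m/s = 8.8998889 / 0.44704 = 19.908484 mile/hour ≈ 19.91 mile/hour (4 s.f.). Final answer: 19.91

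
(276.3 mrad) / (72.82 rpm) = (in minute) 1 mrad = 0.001 rad, so 276.3 mrad = 276.3 * 0.001 = 0.2763 rad. 1 rpm = 0.10471976 rad/s, so 72.82 rpm = 72.82 * 0.10471976 = 7.6256926 rad/s. Combine: 0.2763 rad / 7.6256926 rad/s = 0.036232775 s. 1 minute = 60 s, so 0.036232775 s = 0.036232775 / 60 = 0.00060387958 minute ≈ 0.0006039 minute (4 s.f.). Final answer: 0.0006039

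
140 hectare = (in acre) 1 hectare = 10000 m^2, so 140 hectare = 140 * 10000 = 1400000 m^2. 1 acre = 4046.8564 m^2, so 1400000 m^2 = 1400000 / 4046.8564 = 345.94753 acre ≈ 345.9 acre (4 s.f.). Final answer: 345.9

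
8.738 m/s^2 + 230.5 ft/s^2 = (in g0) 8.738 m/s^2 is already in m/s^2. 1 ft/s^2 = 0.3048 m/s^2, so 230.5 ft/s^2 = 230.5 * 0.3048 = 70.2564 m/s^2. Sum: 8.738 + 70.2564 = 78.9944 m/s^2. 1 g0 = 9.80665 m/s^2, so 78.9944 m/s^2 = 78.9944 / 9.80665 = 8.055187 g0 ≈ 8.055 g0 (4 s.f.). Final answer: 8.055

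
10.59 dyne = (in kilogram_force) 1 dyne = 1e-05 N, so 10.59 dyne = 10.59 * 1e-05 = 0.0001059 N. 1 kilogram_force = 9.80665 N, so 0.0001059 N = 0.0001059 / 9.80665 = 1.0798795e-05 kilogram_force ≈ 1.08e-05 kilogram_force (4 s.f.). Final answer: 1.08e-05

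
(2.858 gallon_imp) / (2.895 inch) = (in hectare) 1.767e-05. Check: 1 gallon_imp = 0.00454609 m^3, so 2.858 gallon_imp = 2.858 * 0.00454609 = 0.012992725 m^3. 1 inch = 0.0254 m, so 2.895 inch = 2.895 * 0.0254 = 0.073533 m. Combine: 0.012992725 m^3 / 0.073533 m = 0.17669244 m^2. 1 hectare = 10000 m^2, so 0.17669244 m^2 = 0.17669244 / 10000 = 1.7669244e-05 hectare ≈ 1.767e-05 hectare (4 s.f.).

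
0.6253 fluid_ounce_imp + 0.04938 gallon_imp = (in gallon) 0.064. Check: 1 fluid_ounce_imp = 2.8413063e-05 m^3, so 0.6253 fluid_ounce_imp = 0.6253 * 2.8413063e-05 = 1.7766688e-05 m^3. 1 gallon_imp = 0.00454609 m^3, so 0.04938 gallon_imp = 0.04938 * 0.00454609 = 0.00022448592 m^3. Sum: 1.7766688e-05 + 0.00022448592 = 0.00024225261 m^3. 1 gallon = 0.0037854118 m^3, so 0.00024225261 m^3 = 0.00024225261 / 0.0037854118 = 0.06399637 gallon ≈ 0.064 gallon (4 s.f.).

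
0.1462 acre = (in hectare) 0.05917. Check: 1 acre = 4046.8564 m^2, so 0.1462 acre = 0.1462 * 4046.8564 = 591.65041 m^2. 1 hectare = 10000 m^2, so 591.65041 m^2 = 591.65041 / 10000 = 0.059165041 hectare ≈ 0.05917 hectare (4 s.f.).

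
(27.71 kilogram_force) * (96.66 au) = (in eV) 1 kilogram_force = 9.80665 N, so 27.71 kilogram_force = 27.71 * 9.80665 = 271.74227 N. 1 au = 1.4959787e+11 m, so 96.66 au = 96.66 * 1.4959787e+11 = 1.446013e+13 m. Combine: 271.74227 N * 1.446013e+13 m = 3.9294286e+15 J. 1 eV = 1.6021766e-19 J, so 3.9294286e+15 J = 3.9294286e+15 / 1.6021766e-19 = 2.4525564e+34 eV ≈ 2.453e+34 eV (4 s.f.). Final answer: 2.453e+34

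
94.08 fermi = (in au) 6.289e-25. Check: 1 fermi = 1e-15 m, so 94.08 fermi = 94.08 * 1e-15 = 9.408e-14 m. 1 au = 1.4959787e+11 m, so 9.408e-14 m = 9.408e-14 / 1.4959787e+11 = 6.2888596e-25 au ≈ 6.289e-25 au (4 s.f.).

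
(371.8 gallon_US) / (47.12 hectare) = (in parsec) 9.68e-23. Check: 1 gallon_US = 0.0037854118 m^3, so 371.8 gallon_US = 371.8 * 0.0037854118 = 1.4074161 m^3. 1 hectare = 10000 m^2, so 47.12 hectare = 47.12 * 10000 = 471200 m^2. Combine: 1.4074161 m^3 / 471200 m^2 = 2.9868763e-06 m. 1 parsec = 3.0856776e+16 m, so 2.9868763e-06 m = 2.9868763e-06 / 3.0856776e+16 = 9.6798068e-23 parsec ≈ 9.68e-23 parsec (4 s.f.).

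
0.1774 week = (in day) 1 week = 604800 s, so 0.1774 week = 0.1774 * 604800 = 107291.52 s. 1 day = 86400 s, so 107291.52 s = 107291.52 / 86400 = 1.2418 day ≈ 1.242 day (4 s.f.). Final answer: 1.242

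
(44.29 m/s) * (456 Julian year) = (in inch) 44.29 m/s is already in m/s. 1 Julian year = 31557600 s, so 456 Julian year = 456 * 31557600 = 1.4390266e+10 s. Combine: 44.29 m/s * 1.4390266e+10 s = 6.3734486e+11 m. 1 inch = 0.0254 m, so 6.3734486e+11 m = 6.3734486e+11 / 0.0254 = 2.5092317e+13 inch ≈ 2.509e+13 inch (4 s.f.). Final answer: 2.509e+13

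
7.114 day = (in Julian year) 0.01948. Check: 1 day = 86400 s, so 7.114 day = 7.114 * 86400 = 614649.6 s. 1 Julian year = 31557600 s, so 614649.6 s = 614649.6 / 31557600 = 0.01947707 Julian year ≈ 0.01948 Julian year (4 s.f.).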